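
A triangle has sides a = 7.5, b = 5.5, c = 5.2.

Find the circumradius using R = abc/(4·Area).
First find the area with Heron's formula.
s = (7.5 + 5.5 + 5.2)/2 = 9.1
Area = √(s(s−a)(s−b)(s−c)) = √(9.1·1.6·3.6·3.9) ≈ √204.422 ≈ 14.2976
abc = 7.5·5.5·5.2 = 214.5
R = abc/(4·Area) ≈ 214.5/(4·14.2976) = 214.5/57.1905 ≈ 3.75062

R = 3.751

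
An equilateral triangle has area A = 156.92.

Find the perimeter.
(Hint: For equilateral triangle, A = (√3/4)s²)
A = (√3/4)s²  ⇒  s² = 4A/√3 = 4·156.92/√3 = 627.68/1.73205 ≈ 362.391
s ≈ √362.391 ≈ 19.0366
Perimeter = 3s ≈ 3·19.0366 ≈ 57.1097

Perimeter = 57.11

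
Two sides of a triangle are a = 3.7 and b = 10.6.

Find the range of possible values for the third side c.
Triangle inequality: |a − b| < c < a + b
|a − b| = |3.7 − 10.6| = 6.9
a + b = 3.7 + 10.6 = 14.3

6.9 < c < 14.3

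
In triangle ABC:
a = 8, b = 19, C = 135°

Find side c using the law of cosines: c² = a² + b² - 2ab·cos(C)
c² = 8² + 19² − 2·8·19·cos(135°)
cos(135°) ≈ -0.707107
c² ≈ 64 + 361 − 304·(-0.707107) ≈ 425 + 214.96 ≈ 639.96
c ≈ √639.96 ≈ 25.2974

c = 25.3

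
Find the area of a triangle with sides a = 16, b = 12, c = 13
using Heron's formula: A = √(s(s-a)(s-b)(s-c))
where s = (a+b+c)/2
s = (16 + 12 + 13)/2 = 41/2 = 20.5
s − a = 4.5, s − b = 8.5, s − c = 7.5
s(s−a)(s−b)(s−c) = 20.5·4.5·8.5·7.5 = 5880.9375
Area = √5880.9375 ≈ 76.6873

s = 20.5, Area = 76.69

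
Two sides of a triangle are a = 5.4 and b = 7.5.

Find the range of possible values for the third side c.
Triangle inequality: |a − b| < c < a + b
|a − b| = |5.4 − 7.5| = 2.1
a + b = 5.4 + 7.5 = 12.9

2.1 < c < 12.9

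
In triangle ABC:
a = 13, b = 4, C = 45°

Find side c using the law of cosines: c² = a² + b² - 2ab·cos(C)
c² = 13² + 4² − 2·13·4·cos(45°)
cos(45°) ≈ 0.707107
c² ≈ 169 + 16 − 104·(0.707107) ≈ 185 − 73.5391 ≈ 111.461
c ≈ √111.461 ≈ 10.5575

c = 10.56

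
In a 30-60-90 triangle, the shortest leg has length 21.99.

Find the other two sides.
In a 30-60-90 triangle the sides are in ratio 1 : √3 : 2 (short leg : long leg : hypotenuse).
Long leg = 21.99·√3 ≈ 21.99·1.73205 ≈ 38.0878
Hypotenuse = 2·21.99 = 43.98

Long leg = 21.99√3 = 38.09, Hypotenuse = 43.98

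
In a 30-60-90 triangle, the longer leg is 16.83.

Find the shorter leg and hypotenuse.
In a 30-60-90 triangle the sides are in ratio 1 : √3 : 2, so short leg = long leg/√3 and hypotenuse = 2·(short leg).
Short leg = 16.83/√3 ≈ 16.83/1.73205 ≈ 9.71681
Hypotenuse = 2·9.71681 ≈ 19.4336

Short leg = 9.717, Hypotenuse = 19.43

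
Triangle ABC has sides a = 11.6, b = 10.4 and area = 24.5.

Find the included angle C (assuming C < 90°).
Area = ½·a·b·sin(C)  ⇒  sin(C) = 2·Area/(a·b) = 2·24.5/(11.6·10.4) = 49/120.64 ≈ 0.406167
C = arcsin(0.406167) ≈ 23.9643° (taking the acute solution since C < 90°)

C = 23.96°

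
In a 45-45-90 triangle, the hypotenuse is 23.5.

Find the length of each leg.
In a 45-45-90 triangle hypotenuse = leg·√2, so leg = hypotenuse/√2.
Leg = 23.5/√2 ≈ 23.5/1.41421 ≈ 16.617

Each leg = 16.62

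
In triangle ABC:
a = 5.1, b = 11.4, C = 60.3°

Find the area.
Two sides and the included angle (SAS): A = ½·a·b·sin(C) = ½·5.1·11.4·sin(60.3°)
sin(60.3°) ≈ 0.868632
A ≈ ½·58.14·0.868632 = 29.07·0.868632 ≈ 25.2511

Area = 25.25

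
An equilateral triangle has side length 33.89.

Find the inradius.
r = Area/s with s the semi-perimeter.
Area = (√3/4)·33.89² = (√3/4)·1148.5321 ≈ 0.433013·1148.5321 ≈ 497.329
s = 3·33.89/2 = 50.835
r ≈ 497.329/50.835 ≈ 9.7832
(Equivalently r = side/(2√3) = 33.89/3.4641 ≈ 9.7832.)

r = 9.783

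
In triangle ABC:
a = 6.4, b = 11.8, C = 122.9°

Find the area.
Two sides and the included angle (SAS): A = ½·a·b·sin(C) = ½·6.4·11.8·sin(122.9°)
sin(122.9°) ≈ 0.83962
A ≈ ½·75.52·0.83962 = 37.76·0.83962 ≈ 31.704

Area = 31.7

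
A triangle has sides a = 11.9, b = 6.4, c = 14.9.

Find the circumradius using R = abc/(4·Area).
First find the area with Heron's formula.
s = (11.9 + 6.4 + 14.9)/2 = 16.6
Area = √(s(s−a)(s−b)(s−c)) = √(16.6·4.7·10.2·1.7) ≈ √1352.87 ≈ 36.7813
abc = 11.9·6.4·14.9 = 1134.784
R = abc/(4·Area) ≈ 1134.784/(4·36.7813) = 1134.784/147.125 ≈ 7.71304

R = 7.713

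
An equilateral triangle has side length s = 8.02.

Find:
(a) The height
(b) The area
(a) The height splits the triangle into two 30-60-90 halves: h = s·√3/2 = 8.02·1.73205/2 ≈ 13.891/2 ≈ 6.94552
(b) Area = (√3/4)·s² = (√3/4)·8.02² = (√3/4)·64.3204 ≈ 0.433013·64.3204 ≈ 27.8516

Height = 6.946, Area = 27.85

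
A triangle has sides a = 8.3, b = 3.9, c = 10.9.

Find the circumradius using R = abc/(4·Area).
First find the area with Heron's formula.
s = (8.3 + 3.9 + 10.9)/2 = 11.55
Area = √(s(s−a)(s−b)(s−c)) = √(11.55·3.25·7.65·0.65) ≈ √186.655 ≈ 13.6622
abc = 8.3·3.9·10.9 = 352.833
R = abc/(4·Area) ≈ 352.833/(4·13.6622) = 352.833/54.6487 ≈ 6.45638

R = 6.456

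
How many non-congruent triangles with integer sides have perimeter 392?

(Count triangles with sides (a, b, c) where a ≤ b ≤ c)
Let a ≤ b ≤ c with a + b + c = 392. The only binding inequality is a + b > c, i.e. 392 − c > c, so c < 392/2; and c ≥ 392/3 since c is the largest side.
So 131 ≤ c ≤ 195. For each c, b runs from ⌈(392 − c)/2⌉ up to c (then a = 392 − b − c satisfies 1 ≤ a ≤ b automatically), giving c − ⌈(392 − c)/2⌉ + 1 choices.
Summing over c: 1 + 3 + 4 + 6 + … + 96 + 97  (65 terms, c = 131, …, 195) = 3201
Check (closed form: nearest integer to p²/48 for even p, (p+3)²/48 for odd p): 392²/48 = 153664/48 ≈ 3201.33 → 3201

3201 triangles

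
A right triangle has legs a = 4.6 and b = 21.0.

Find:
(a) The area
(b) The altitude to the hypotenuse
(a) The legs are perpendicular, so Area = ½·a·b = ½·4.6·21.0 = ½·96.6 = 48.3
(b) Hypotenuse c = √(a² + b²) = √(21.16 + 441) = √462.16 ≈ 21.4979
    Area = ½·c·h_c  ⇒  h_c = 2·Area/c = 96.6/21.4979 ≈ 4.49346

Area = 48.3, h_c = 4.493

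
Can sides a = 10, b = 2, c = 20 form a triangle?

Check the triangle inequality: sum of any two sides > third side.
a + b vs c: 10 + 2 = 12 ≤ 20  ✗
a + c vs b: 10 + 20 = 30 > 2  ✓
b + c vs a: 2 + 20 = 22 > 10  ✓

No: 10 + 2 = 12 is not > 20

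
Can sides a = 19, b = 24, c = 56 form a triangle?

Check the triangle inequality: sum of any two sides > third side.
a + b vs c: 19 + 24 = 43 ≤ 56  ✗
a + c vs b: 19 + 56 = 75 > 24  ✓
b + c vs a: 24 + 56 = 80 > 19  ✓

No: 19 + 24 = 43 is not > 56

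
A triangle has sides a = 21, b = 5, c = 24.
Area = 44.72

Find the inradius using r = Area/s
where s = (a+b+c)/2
s = (21 + 5 + 24)/2 = 50/2 = 25
r = Area/s = 44.72/25 ≈ 1.7888

r = 1.789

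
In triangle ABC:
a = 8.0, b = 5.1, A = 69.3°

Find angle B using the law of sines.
a/sin(A) = b/sin(B)  ⇒  sin(B) = b·sin(A)/a = 5.1·sin(69.3°)/8.0
sin(69.3°) ≈ 0.935444
sin(B) ≈ 5.1·0.935444/8.0 ≈ 4.77076/8.0 ≈ 0.596346
B = arcsin(0.596346) ≈ 36.6086°
(Since b ≤ a we need B ≤ A, so the obtuse alternative 180° − 36.6086° ≈ 143.391° is rejected.)

B = 36.61°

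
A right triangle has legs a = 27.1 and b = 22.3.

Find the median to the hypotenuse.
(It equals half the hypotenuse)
Hypotenuse c = √(a² + b²) = √(734.41 + 497.29) = √1231.7 ≈ 35.0956
Median to hypotenuse = c/2 ≈ 35.0956/2 ≈ 17.5478

Median = 17.55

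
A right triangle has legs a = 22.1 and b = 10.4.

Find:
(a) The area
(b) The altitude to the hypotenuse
(a) The legs are perpendicular, so Area = ½·a·b = ½·22.1·10.4 = ½·229.84 = 114.92
(b) Hypotenuse c = √(a² + b²) = √(488.41 + 108.16) = √596.57 ≈ 24.4248
    Area = ½·c·h_c  ⇒  h_c = 2·Area/c = 229.84/24.4248 ≈ 9.41011

Area = 114.92, h_c = 9.41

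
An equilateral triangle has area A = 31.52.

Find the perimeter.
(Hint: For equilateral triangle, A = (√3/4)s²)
A = (√3/4)s²  ⇒  s² = 4A/√3 = 4·31.52/√3 = 126.08/1.73205 ≈ 72.7923
s ≈ √72.7923 ≈ 8.53184
Perimeter = 3s ≈ 3·8.53184 ≈ 25.5955

Perimeter = 25.6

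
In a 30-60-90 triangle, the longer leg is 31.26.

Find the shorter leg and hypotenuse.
In a 30-60-90 triangle the sides are in ratio 1 : √3 : 2, so short leg = long leg/√3 and hypotenuse = 2·(short leg).
Short leg = 31.26/√3 ≈ 31.26/1.73205 ≈ 18.048
Hypotenuse = 2·18.048 ≈ 36.0959

Short leg = 18.05, Hypotenuse = 36.1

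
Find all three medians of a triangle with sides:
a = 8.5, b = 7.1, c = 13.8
Median formula: m_a = ½√(2b² + 2c² − a²) (and cyclically). a² = 72.25, b² = 50.41, c² = 190.44.
m_a = ½√(2·50.41 + 2·190.44 − 72.25) = ½√409.45 ≈ ½·20.2349 ≈ 10.1174
m_b = ½√(2·72.25 + 2·190.44 − 50.41) = ½√474.97 ≈ ½·21.7938 ≈ 10.8969
m_c = ½√(2·72.25 + 2·50.41 − 190.44) = ½√54.88 ≈ ½·7.4081 ≈ 3.70405

m_a = 10.12, m_b = 10.9, m_c = 3.704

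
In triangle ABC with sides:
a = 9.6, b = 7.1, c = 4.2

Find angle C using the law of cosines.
c² = a² + b² − 2ab·cos(C)  ⇒  cos(C) = (a² + b² − c²)/(2ab)
cos(C) = (9.6² + 7.1² − 4.2²)/(2·9.6·7.1) = (92.16 + 50.41 − 17.64)/136.32 = 124.93/136.32 ≈ 0.916447
C = arccos(0.916447) ≈ 23.588°

C = 23.59°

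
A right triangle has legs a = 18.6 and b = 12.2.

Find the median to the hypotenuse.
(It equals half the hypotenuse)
Hypotenuse c = √(a² + b²) = √(345.96 + 148.84) = √494.8 ≈ 22.2441
Median to hypotenuse = c/2 ≈ 22.2441/2 ≈ 11.1221

Median = 11.12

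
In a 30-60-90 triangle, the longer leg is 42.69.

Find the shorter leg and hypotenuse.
In a 30-60-90 triangle the sides are in ratio 1 : √3 : 2, so short leg = long leg/√3 and hypotenuse = 2·(short leg).
Short leg = 42.69/√3 ≈ 42.69/1.73205 ≈ 24.6471
Hypotenuse = 2·24.6471 ≈ 49.2942

Short leg = 24.65, Hypotenuse = 49.29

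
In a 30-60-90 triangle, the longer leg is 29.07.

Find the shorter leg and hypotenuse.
In a 30-60-90 triangle the sides are in ratio 1 : √3 : 2, so short leg = long leg/√3 and hypotenuse = 2·(short leg).
Short leg = 29.07/√3 ≈ 29.07/1.73205 ≈ 16.7836
Hypotenuse = 2·16.7836 ≈ 33.5671

Short leg = 16.78, Hypotenuse = 33.57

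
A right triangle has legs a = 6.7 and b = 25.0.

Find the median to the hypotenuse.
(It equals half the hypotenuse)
Hypotenuse c = √(a² + b²) = √(44.89 + 625) = √669.89 ≈ 25.8822
Median to hypotenuse = c/2 ≈ 25.8822/2 ≈ 12.9411

Median = 12.94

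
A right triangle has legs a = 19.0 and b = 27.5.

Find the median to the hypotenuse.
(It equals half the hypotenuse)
Hypotenuse c = √(a² + b²) = √(361 + 756.25) = √1117.25 ≈ 33.4253
Median to hypotenuse = c/2 ≈ 33.4253/2 ≈ 16.7126

Median = 16.71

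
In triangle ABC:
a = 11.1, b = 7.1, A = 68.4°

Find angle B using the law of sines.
a/sin(A) = b/sin(B)  ⇒  sin(B) = b·sin(A)/a = 7.1·sin(68.4°)/11.1
sin(68.4°) ≈ 0.929776
sin(B) ≈ 7.1·0.929776/11.1 ≈ 6.60141/11.1 ≈ 0.594722
B = arcsin(0.594722) ≈ 36.4928°
(Since b ≤ a we need B ≤ A, so the obtuse alternative 180° − 36.4928° ≈ 143.507° is rejected.)

B = 36.49°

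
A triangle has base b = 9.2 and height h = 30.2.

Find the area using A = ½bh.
A = ½·b·h = ½·9.2·30.2 = ½·277.84 = 138.92

Area = 138.92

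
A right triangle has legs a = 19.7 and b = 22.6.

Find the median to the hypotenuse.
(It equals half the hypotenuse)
Hypotenuse c = √(a² + b²) = √(388.09 + 510.76) = √898.85 ≈ 29.9808
Median to hypotenuse = c/2 ≈ 29.9808/2 ≈ 14.9904

Median = 14.99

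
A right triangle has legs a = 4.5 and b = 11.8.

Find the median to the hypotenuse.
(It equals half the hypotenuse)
Hypotenuse c = √(a² + b²) = √(20.25 + 139.24) = √159.49 ≈ 12.6289
Median to hypotenuse = c/2 ≈ 12.6289/2 ≈ 6.31447

Median = 6.314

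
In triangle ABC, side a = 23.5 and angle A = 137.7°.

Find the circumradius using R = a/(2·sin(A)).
R = a/(2·sin(A)) = 23.5/(2·sin(137.7°))
sin(137.7°) ≈ 0.673013
R ≈ 23.5/(2·0.673013) = 23.5/1.34603 ≈ 17.4588

R = 17.46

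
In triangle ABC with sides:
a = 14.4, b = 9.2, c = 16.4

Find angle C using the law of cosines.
c² = a² + b² − 2ab·cos(C)  ⇒  cos(C) = (a² + b² − c²)/(2ab)
cos(C) = (14.4² + 9.2² − 16.4²)/(2·14.4·9.2) = (207.36 + 84.64 − 268.96)/264.96 = 23.04/264.96 ≈ 0.0869565
C = arccos(0.0869565) ≈ 85.0115°

C = 85.01°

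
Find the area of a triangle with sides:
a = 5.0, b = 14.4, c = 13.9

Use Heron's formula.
s = (5.0 + 14.4 + 13.9)/2 = 33.3/2 = 16.65
s − a = 11.65, s − b = 2.25, s − c = 2.75
s(s−a)(s−b)(s−c) = 16.65·11.65·2.25·2.75 ≈ 1200.2
Area = √1200.2 ≈ 34.644

Area = 34.64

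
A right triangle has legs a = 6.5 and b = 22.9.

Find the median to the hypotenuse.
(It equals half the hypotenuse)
Hypotenuse c = √(a² + b²) = √(42.25 + 524.41) = √566.66 ≈ 23.8046
Median to hypotenuse = c/2 ≈ 23.8046/2 ≈ 11.9023

Median = 11.9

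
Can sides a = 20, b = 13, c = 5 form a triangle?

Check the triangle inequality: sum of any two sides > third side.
a + b vs c: 20 + 13 = 33 > 5  ✓
a + c vs b: 20 + 5 = 25 > 13  ✓
b + c vs a: 13 + 5 = 18 ≤ 20  ✗

No: 13 + 5 = 18 is not > 20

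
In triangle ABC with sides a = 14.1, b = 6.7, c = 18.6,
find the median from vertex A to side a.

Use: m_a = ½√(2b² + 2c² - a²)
m_a = ½√(2·6.7² + 2·18.6² − 14.1²) = ½√(2·44.89 + 2·345.96 − 198.81) = ½√(89.78 + 691.92 − 198.81) = ½√582.89
√582.89 ≈ 24.1431, so m_a ≈ 12.0716

m_a = 12.07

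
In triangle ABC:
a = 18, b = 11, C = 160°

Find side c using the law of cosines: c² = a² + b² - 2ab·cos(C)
c² = 18² + 11² − 2·18·11·cos(160°)
cos(160°) ≈ -0.939693
c² ≈ 324 + 121 − 396·(-0.939693) ≈ 445 + 372.118 ≈ 817.118
c ≈ √817.118 ≈ 28.5853

c = 28.59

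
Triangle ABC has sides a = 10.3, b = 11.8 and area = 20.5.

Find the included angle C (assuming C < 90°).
Area = ½·a·b·sin(C)  ⇒  sin(C) = 2·Area/(a·b) = 2·20.5/(10.3·11.8) = 41/121.54 ≈ 0.337338
C = arcsin(0.337338) ≈ 19.7147° (taking the acute solution since C < 90°)

C = 19.71°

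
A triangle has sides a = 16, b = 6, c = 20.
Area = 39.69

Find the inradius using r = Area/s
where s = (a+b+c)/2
s = (16 + 6 + 20)/2 = 42/2 = 21
r = Area/s = 39.69/21 ≈ 1.89

r = 1.89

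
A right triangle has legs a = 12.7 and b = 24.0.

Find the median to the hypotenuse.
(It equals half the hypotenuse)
Hypotenuse c = √(a² + b²) = √(161.29 + 576) = √737.29 ≈ 27.1531
Median to hypotenuse = c/2 ≈ 27.1531/2 ≈ 13.5765

Median = 13.58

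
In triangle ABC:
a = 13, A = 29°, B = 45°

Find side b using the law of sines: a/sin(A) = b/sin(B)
a/sin(A) = b/sin(B)  ⇒  b = a·sin(B)/sin(A) = 13·sin(45°)/sin(29°)
sin(45°) ≈ 0.707107, sin(29°) ≈ 0.48481
b ≈ 13·0.707107/0.48481 ≈ 9.19239/0.48481 ≈ 18.9608

b = 18.96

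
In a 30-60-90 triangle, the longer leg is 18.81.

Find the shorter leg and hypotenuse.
In a 30-60-90 triangle the sides are in ratio 1 : √3 : 2, so short leg = long leg/√3 and hypotenuse = 2·(short leg).
Short leg = 18.81/√3 ≈ 18.81/1.73205 ≈ 10.86
Hypotenuse = 2·10.86 ≈ 21.7199

Short leg = 10.86, Hypotenuse = 21.72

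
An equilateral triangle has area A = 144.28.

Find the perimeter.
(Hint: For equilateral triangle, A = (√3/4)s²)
A = (√3/4)s²  ⇒  s² = 4A/√3 = 4·144.28/√3 = 577.12/1.73205 ≈ 333.2
s ≈ √333.2 ≈ 18.2538
Perimeter = 3s ≈ 3·18.2538 ≈ 54.7613

Perimeter = 54.76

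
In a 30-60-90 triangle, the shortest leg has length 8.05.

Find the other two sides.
In a 30-60-90 triangle the sides are in ratio 1 : √3 : 2 (short leg : long leg : hypotenuse).
Long leg = 8.05·√3 ≈ 8.05·1.73205 ≈ 13.943
Hypotenuse = 2·8.05 = 16.1

Long leg = 8.05√3 = 13.94, Hypotenuse = 16.1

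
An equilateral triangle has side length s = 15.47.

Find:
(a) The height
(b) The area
(a) The height splits the triangle into two 30-60-90 halves: h = s·√3/2 = 15.47·1.73205/2 ≈ 26.7948/2 ≈ 13.3974
(b) Area = (√3/4)·s² = (√3/4)·15.47² = (√3/4)·239.3209 ≈ 0.433013·239.3209 ≈ 103.629

Height = 13.4, Area = 103.6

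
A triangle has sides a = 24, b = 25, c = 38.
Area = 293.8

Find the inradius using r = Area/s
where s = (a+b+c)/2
s = (24 + 25 + 38)/2 = 87/2 = 43.5
r = Area/s = 293.8/43.5 ≈ 6.75402

r = 6.754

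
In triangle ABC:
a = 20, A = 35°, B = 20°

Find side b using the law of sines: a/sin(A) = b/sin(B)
a/sin(A) = b/sin(B)  ⇒  b = a·sin(B)/sin(A) = 20·sin(20°)/sin(35°)
sin(20°) ≈ 0.34202, sin(35°) ≈ 0.573576
b ≈ 20·0.34202/0.573576 ≈ 6.8404/0.573576 ≈ 11.9259

b = 11.93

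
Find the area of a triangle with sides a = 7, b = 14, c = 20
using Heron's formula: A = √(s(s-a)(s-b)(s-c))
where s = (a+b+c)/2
s = (7 + 14 + 20)/2 = 41/2 = 20.5
s − a = 13.5, s − b = 6.5, s − c = 0.5
s(s−a)(s−b)(s−c) = 20.5·13.5·6.5·0.5 = 899.4375
Area = √899.4375 ≈ 29.9906

s = 20.5, Area = 29.99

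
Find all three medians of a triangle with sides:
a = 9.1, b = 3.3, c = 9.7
Median formula: m_a = ½√(2b² + 2c² − a²) (and cyclically). a² = 82.81, b² = 10.89, c² = 94.09.
m_a = ½√(2·10.89 + 2·94.09 − 82.81) = ½√127.15 ≈ ½·11.2761 ≈ 5.63804
m_b = ½√(2·82.81 + 2·94.09 − 10.89) = ½√342.91 ≈ ½·18.5178 ≈ 9.25891
m_c = ½√(2·82.81 + 2·10.89 − 94.09) = ½√93.31 ≈ ½·9.65971 ≈ 4.82986

m_a = 5.638, m_b = 9.259, m_c = 4.83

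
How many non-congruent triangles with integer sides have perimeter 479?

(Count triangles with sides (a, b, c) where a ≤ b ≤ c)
Let a ≤ b ≤ c with a + b + c = 479. The only binding inequality is a + b > c, i.e. 479 − c > c, so c < 479/2; and c ≥ 479/3 since c is the largest side.
So 160 ≤ c ≤ 239. For each c, b runs from ⌈(479 − c)/2⌉ up to c (then a = 479 − b − c satisfies 1 ≤ a ≤ b automatically), giving c − ⌈(479 − c)/2⌉ + 1 choices.
Summing over c: 1 + 3 + 4 + 6 + … + 118 + 120  (80 terms, c = 160, …, 239) = 4840
Check (closed form: nearest integer to p²/48 for even p, (p+3)²/48 for odd p): (479+3)²/48 = 482²/48 = 232324/48 ≈ 4840.08 → 4840

4840 triangles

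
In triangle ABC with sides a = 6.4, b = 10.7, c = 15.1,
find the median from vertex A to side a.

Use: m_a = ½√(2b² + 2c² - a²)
m_a = ½√(2·10.7² + 2·15.1² − 6.4²) = ½√(2·114.49 + 2·228.01 − 40.96) = ½√(228.98 + 456.02 − 40.96) = ½√644.04
√644.04 ≈ 25.3779, so m_a ≈ 12.689

m_a = 12.69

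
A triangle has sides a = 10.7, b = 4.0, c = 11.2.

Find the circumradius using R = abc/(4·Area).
First find the area with Heron's formula.
s = (10.7 + 4.0 + 11.2)/2 = 12.95
Area = √(s(s−a)(s−b)(s−c)) = √(12.95·2.25·8.95·1.75) ≈ √456.366 ≈ 21.3627
abc = 10.7·4.0·11.2 = 479.36
R = abc/(4·Area) ≈ 479.36/(4·21.3627) = 479.36/85.4509 ≈ 5.60977

R = 5.61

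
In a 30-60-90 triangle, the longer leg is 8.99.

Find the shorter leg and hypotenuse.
In a 30-60-90 triangle the sides are in ratio 1 : √3 : 2, so short leg = long leg/√3 and hypotenuse = 2·(short leg).
Short leg = 8.99/√3 ≈ 8.99/1.73205 ≈ 5.19038
Hypotenuse = 2·5.19038 ≈ 10.3808

Short leg = 5.19, Hypotenuse = 10.38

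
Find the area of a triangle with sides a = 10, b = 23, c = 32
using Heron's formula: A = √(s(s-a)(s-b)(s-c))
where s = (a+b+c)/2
s = (10 + 23 + 32)/2 = 65/2 = 32.5
s − a = 22.5, s − b = 9.5, s − c = 0.5
s(s−a)(s−b)(s−c) = 32.5·22.5·9.5·0.5 = 3473.4375
Area = √3473.4375 ≈ 58.9359

s = 32.5, Area = 58.94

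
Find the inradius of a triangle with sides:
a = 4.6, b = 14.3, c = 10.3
r = Area/s where s is the semi-perimeter.
s = (4.6 + 14.3 + 10.3)/2 = 29.2/2 = 14.6
Area = √(s(s−a)(s−b)(s−c)) = √(14.6·10·0.3·4.3) ≈ √188.34 ≈ 13.7237
r ≈ 13.7237/14.6 ≈ 0.93998

r = 0.94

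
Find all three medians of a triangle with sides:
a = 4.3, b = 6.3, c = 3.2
Median formula: m_a = ½√(2b² + 2c² − a²) (and cyclically). a² = 18.49, b² = 39.69, c² = 10.24.
m_a = ½√(2·39.69 + 2·10.24 − 18.49) = ½√81.37 ≈ ½·9.02053 ≈ 4.51027
m_b = ½√(2·18.49 + 2·10.24 − 39.69) = ½√17.77 ≈ ½·4.21545 ≈ 2.10772
m_c = ½√(2·18.49 + 2·39.69 − 10.24) = ½√106.12 ≈ ½·10.3015 ≈ 5.15073

m_a = 4.51, m_b = 2.108, m_c = 5.151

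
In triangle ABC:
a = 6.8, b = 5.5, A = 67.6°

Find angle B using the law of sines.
a/sin(A) = b/sin(B)  ⇒  sin(B) = b·sin(A)/a = 5.5·sin(67.6°)/6.8
sin(67.6°) ≈ 0.924546
sin(B) ≈ 5.5·0.924546/6.8 ≈ 5.085/6.8 ≈ 0.747795
B = arcsin(0.747795) ≈ 48.3997°
(Since b ≤ a we need B ≤ A, so the obtuse alternative 180° − 48.3997° ≈ 131.6° is rejected.)

B = 48.4°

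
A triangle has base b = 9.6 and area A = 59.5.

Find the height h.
A = ½·b·h  ⇒  h = 2A/b = 2·59.5/9.6 = 119/9.6 ≈ 12.3958

h = 12.4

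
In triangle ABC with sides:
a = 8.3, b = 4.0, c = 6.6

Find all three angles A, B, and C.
Law of cosines for each angle (a² = 68.89, b² = 16, c² = 43.56):
cos(A) = (b² + c² − a²)/(2bc) = (16 + 43.56 − 68.89)/(2·4.0·6.6) = -9.33/52.8 ≈ -0.176705  ⇒  A ≈ 100.178°
cos(B) = (a² + c² − b²)/(2ac) = (68.89 + 43.56 − 16)/(2·8.3·6.6) = 96.45/109.56 ≈ 0.88034  ⇒  B ≈ 28.3167°
cos(C) = (a² + b² − c²)/(2ab) = (68.89 + 16 − 43.56)/(2·8.3·4.0) = 41.33/66.4 ≈ 0.62244  ⇒  C ≈ 51.5055°
Check: A + B + C ≈ 180°

A = 100.2°, B = 28.32°, C = 51.51°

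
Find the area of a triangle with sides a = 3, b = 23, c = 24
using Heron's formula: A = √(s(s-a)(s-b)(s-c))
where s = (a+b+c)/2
s = (3 + 23 + 24)/2 = 50/2 = 25
s − a = 22, s − b = 2, s − c = 1
s(s−a)(s−b)(s−c) = 25·22·2·1 = 1100
Area = √1100 ≈ 33.1662

s = 25.0, Area = 33.17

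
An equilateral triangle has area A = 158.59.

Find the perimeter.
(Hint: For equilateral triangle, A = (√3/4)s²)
A = (√3/4)s²  ⇒  s² = 4A/√3 = 4·158.59/√3 = 634.36/1.73205 ≈ 366.248
s ≈ √366.248 ≈ 19.1376
Perimeter = 3s ≈ 3·19.1376 ≈ 57.4128

Perimeter = 57.41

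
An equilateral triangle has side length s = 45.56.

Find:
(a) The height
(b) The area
(a) The height splits the triangle into two 30-60-90 halves: h = s·√3/2 = 45.56·1.73205/2 ≈ 78.9122/2 ≈ 39.4561
(b) Area = (√3/4)·s² = (√3/4)·45.56² = (√3/4)·2075.7136 ≈ 0.433013·2075.7136 ≈ 898.81

Height = 39.46, Area = 898.8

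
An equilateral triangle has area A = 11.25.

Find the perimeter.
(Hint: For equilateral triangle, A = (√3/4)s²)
A = (√3/4)s²  ⇒  s² = 4A/√3 = 4·11.25/√3 = 45/1.73205 ≈ 25.9808
s ≈ √25.9808 ≈ 5.09713
Perimeter = 3s ≈ 3·5.09713 ≈ 15.2914

Perimeter = 15.29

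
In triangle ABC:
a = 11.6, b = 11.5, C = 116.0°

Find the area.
Two sides and the included angle (SAS): A = ½·a·b·sin(C) = ½·11.6·11.5·sin(116.0°)
sin(116.0°) ≈ 0.898794
A ≈ ½·133.4·0.898794 = 66.7·0.898794 ≈ 59.9496

Area = 59.95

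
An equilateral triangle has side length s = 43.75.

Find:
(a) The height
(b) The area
(a) The height splits the triangle into two 30-60-90 halves: h = s·√3/2 = 43.75·1.73205/2 ≈ 75.7772/2 ≈ 37.8886
(b) Area = (√3/4)·s² = (√3/4)·43.75² = (√3/4)·1914.0625 ≈ 0.433013·1914.0625 ≈ 828.813

Height = 37.89, Area = 828.8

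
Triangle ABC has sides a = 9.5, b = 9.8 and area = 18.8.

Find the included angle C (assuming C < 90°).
Area = ½·a·b·sin(C)  ⇒  sin(C) = 2·Area/(a·b) = 2·18.8/(9.5·9.8) = 37.6/93.1 ≈ 0.403867
C = arcsin(0.403867) ≈ 23.8201° (taking the acute solution since C < 90°)

C = 23.82°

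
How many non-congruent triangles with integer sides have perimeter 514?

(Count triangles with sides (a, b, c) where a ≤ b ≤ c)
Let a ≤ b ≤ c with a + b + c = 514. The only binding inequality is a + b > c, i.e. 514 − c > c, so c < 514/2; and c ≥ 514/3 since c is the largest side.
So 172 ≤ c ≤ 256. For each c, b runs from ⌈(514 − c)/2⌉ up to c (then a = 514 − b − c satisfies 1 ≤ a ≤ b automatically), giving c − ⌈(514 − c)/2⌉ + 1 choices.
Summing over c: 2 + 3 + 5 + 6 + … + 126 + 128  (85 terms, c = 172, …, 256) = 5504
Check (closed form: nearest integer to p²/48 for even p, (p+3)²/48 for odd p): 514²/48 = 264196/48 ≈ 5504.08 → 5504

5504 triangles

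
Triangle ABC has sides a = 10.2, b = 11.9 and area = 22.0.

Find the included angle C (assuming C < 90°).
Area = ½·a·b·sin(C)  ⇒  sin(C) = 2·Area/(a·b) = 2·22.0/(10.2·11.9) = 44/121.38 ≈ 0.362498
C = arcsin(0.362498) ≈ 21.2537° (taking the acute solution since C < 90°)

C = 21.25°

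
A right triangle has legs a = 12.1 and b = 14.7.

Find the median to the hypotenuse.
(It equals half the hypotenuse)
Hypotenuse c = √(a² + b²) = √(146.41 + 216.09) = √362.5 ≈ 19.0394
Median to hypotenuse = c/2 ≈ 19.0394/2 ≈ 9.51972

Median = 9.52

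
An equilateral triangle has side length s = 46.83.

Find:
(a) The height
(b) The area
(a) The height splits the triangle into two 30-60-90 halves: h = s·√3/2 = 46.83·1.73205/2 ≈ 81.1119/2 ≈ 40.556
(b) Area = (√3/4)·s² = (√3/4)·46.83² = (√3/4)·2193.0489 ≈ 0.433013·2193.0489 ≈ 949.618

Height = 40.56, Area = 949.6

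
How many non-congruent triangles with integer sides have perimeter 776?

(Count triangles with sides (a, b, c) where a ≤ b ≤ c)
Let a ≤ b ≤ c with a + b + c = 776. The only binding inequality is a + b > c, i.e. 776 − c > c, so c < 776/2; and c ≥ 776/3 since c is the largest side.
So 259 ≤ c ≤ 387. For each c, b runs from ⌈(776 − c)/2⌉ up to c (then a = 776 − b − c satisfies 1 ≤ a ≤ b automatically), giving c − ⌈(776 − c)/2⌉ + 1 choices.
Summing over c: 1 + 3 + 4 + 6 + … + 192 + 193  (129 terms, c = 259, …, 387) = 12545
Check (closed form: nearest integer to p²/48 for even p, (p+3)²/48 for odd p): 776²/48 = 602176/48 ≈ 12545.33 → 12545

12545 triangles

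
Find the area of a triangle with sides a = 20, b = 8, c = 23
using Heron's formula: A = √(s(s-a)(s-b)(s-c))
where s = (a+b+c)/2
s = (20 + 8 + 23)/2 = 51/2 = 25.5
s − a = 5.5, s − b = 17.5, s − c = 2.5
s(s−a)(s−b)(s−c) = 25.5·5.5·17.5·2.5 = 6135.9375
Area = √6135.9375 ≈ 78.3322

s = 25.5, Area = 78.33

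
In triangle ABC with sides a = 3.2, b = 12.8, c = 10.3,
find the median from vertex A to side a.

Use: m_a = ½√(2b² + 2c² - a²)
m_a = ½√(2·12.8² + 2·10.3² − 3.2²) = ½√(2·163.84 + 2·106.09 − 10.24) = ½√(327.68 + 212.18 − 10.24) = ½√529.62
√529.62 ≈ 23.0135, so m_a ≈ 11.5067

m_a = 11.51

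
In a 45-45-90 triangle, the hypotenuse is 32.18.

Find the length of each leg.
In a 45-45-90 triangle hypotenuse = leg·√2, so leg = hypotenuse/√2.
Leg = 32.18/√2 ≈ 32.18/1.41421 ≈ 22.7547

Each leg = 22.75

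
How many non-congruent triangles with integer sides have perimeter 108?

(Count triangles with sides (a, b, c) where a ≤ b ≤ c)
Let a ≤ b ≤ c with a + b + c = 108. The only binding inequality is a + b > c, i.e. 108 − c > c, so c < 108/2; and c ≥ 108/3 since c is the largest side.
So 36 ≤ c ≤ 53. For each c, b runs from ⌈(108 − c)/2⌉ up to c (then a = 108 − b − c satisfies 1 ≤ a ≤ b automatically), giving c − ⌈(108 − c)/2⌉ + 1 choices.
Summing over c: 1 + 2 + 4 + 5 + … + 25 + 26  (18 terms, c = 36, …, 53) = 243
Check (closed form: nearest integer to p²/48 for even p, (p+3)²/48 for odd p): 108²/48 = 11664/48 ≈ 243.00 → 243

243 triangles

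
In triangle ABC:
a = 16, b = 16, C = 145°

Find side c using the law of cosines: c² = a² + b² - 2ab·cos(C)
c² = 16² + 16² − 2·16·16·cos(145°)
cos(145°) ≈ -0.819152
c² ≈ 256 + 256 − 512·(-0.819152) ≈ 512 + 419.406 ≈ 931.406
c ≈ √931.406 ≈ 30.5189

c = 30.52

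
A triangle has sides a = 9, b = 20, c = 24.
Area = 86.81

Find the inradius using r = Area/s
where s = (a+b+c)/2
s = (9 + 20 + 24)/2 = 53/2 = 26.5
r = Area/s = 86.81/26.5 ≈ 3.27585

r = 3.276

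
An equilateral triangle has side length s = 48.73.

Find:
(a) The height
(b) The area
(a) The height splits the triangle into two 30-60-90 halves: h = s·√3/2 = 48.73·1.73205/2 ≈ 84.4028/2 ≈ 42.2014
(b) Area = (√3/4)·s² = (√3/4)·48.73² = (√3/4)·2374.6129 ≈ 0.433013·2374.6129 ≈ 1028.24

Height = 42.2, Area = 1028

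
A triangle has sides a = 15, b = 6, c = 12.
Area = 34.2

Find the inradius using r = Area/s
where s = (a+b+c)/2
s = (15 + 6 + 12)/2 = 33/2 = 16.5
r = Area/s = 34.2/16.5 ≈ 2.07273

r = 2.073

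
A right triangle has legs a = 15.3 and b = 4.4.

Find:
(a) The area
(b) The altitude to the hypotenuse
(a) The legs are perpendicular, so Area = ½·a·b = ½·15.3·4.4 = ½·67.32 = 33.66
(b) Hypotenuse c = √(a² + b²) = √(234.09 + 19.36) = √253.45 ≈ 15.9201
    Area = ½·c·h_c  ⇒  h_c = 2·Area/c = 67.32/15.9201 ≈ 4.22861

Area = 33.66, h_c = 4.229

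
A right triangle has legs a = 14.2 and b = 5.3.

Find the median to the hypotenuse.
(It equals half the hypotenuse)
Hypotenuse c = √(a² + b²) = √(201.64 + 28.09) = √229.73 ≈ 15.1568
Median to hypotenuse = c/2 ≈ 15.1568/2 ≈ 7.57842

Median = 7.578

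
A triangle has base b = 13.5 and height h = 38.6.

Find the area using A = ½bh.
A = ½·b·h = ½·13.5·38.6 = ½·521.1 = 260.55

Area = 260.55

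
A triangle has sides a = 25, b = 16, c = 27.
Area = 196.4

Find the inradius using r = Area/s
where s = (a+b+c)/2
s = (25 + 16 + 27)/2 = 68/2 = 34
r = Area/s = 196.4/34 ≈ 5.77647

r = 5.776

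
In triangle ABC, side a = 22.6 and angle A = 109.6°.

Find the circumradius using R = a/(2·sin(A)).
R = a/(2·sin(A)) = 22.6/(2·sin(109.6°))
sin(109.6°) ≈ 0.942057
R ≈ 22.6/(2·0.942057) = 22.6/1.88411 ≈ 11.995

R = 12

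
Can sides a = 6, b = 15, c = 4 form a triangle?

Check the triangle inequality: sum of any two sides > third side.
a + b vs c: 6 + 15 = 21 > 4  ✓
a + c vs b: 6 + 4 = 10 ≤ 15  ✗
b + c vs a: 15 + 4 = 19 > 6  ✓

No: 6 + 4 = 10 is not > 15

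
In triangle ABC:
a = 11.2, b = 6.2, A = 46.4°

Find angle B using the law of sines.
a/sin(A) = b/sin(B)  ⇒  sin(B) = b·sin(A)/a = 6.2·sin(46.4°)/11.2
sin(46.4°) ≈ 0.724172
sin(B) ≈ 6.2·0.724172/11.2 ≈ 4.48987/11.2 ≈ 0.400881
B = arcsin(0.400881) ≈ 23.6333°
(Since b ≤ a we need B ≤ A, so the obtuse alternative 180° − 23.6333° ≈ 156.367° is rejected.)

B = 23.63°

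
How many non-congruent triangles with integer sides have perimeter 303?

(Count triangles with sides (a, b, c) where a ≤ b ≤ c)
Let a ≤ b ≤ c with a + b + c = 303. The only binding inequality is a + b > c, i.e. 303 − c > c, so c < 303/2; and c ≥ 303/3 since c is the largest side.
So 101 ≤ c ≤ 151. For each c, b runs from ⌈(303 − c)/2⌉ up to c (then a = 303 − b − c satisfies 1 ≤ a ≤ b automatically), giving c − ⌈(303 − c)/2⌉ + 1 choices.
Summing over c: 1 + 2 + 4 + 5 + … + 74 + 76  (51 terms, c = 101, …, 151) = 1951
Check (closed form: nearest integer to p²/48 for even p, (p+3)²/48 for odd p): (303+3)²/48 = 306²/48 = 93636/48 ≈ 1950.75 → 1951

1951 triangles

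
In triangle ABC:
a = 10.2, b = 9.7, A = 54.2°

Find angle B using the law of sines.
a/sin(A) = b/sin(B)  ⇒  sin(B) = b·sin(A)/a = 9.7·sin(54.2°)/10.2
sin(54.2°) ≈ 0.811064
sin(B) ≈ 9.7·0.811064/10.2 ≈ 7.86732/10.2 ≈ 0.771306
B = arcsin(0.771306) ≈ 50.4713°
(Since b ≤ a we need B ≤ A, so the obtuse alternative 180° − 50.4713° ≈ 129.529° is rejected.)

B = 50.47°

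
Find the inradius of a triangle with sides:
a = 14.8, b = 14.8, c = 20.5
r = Area/s where s is the semi-perimeter.
s = (14.8 + 14.8 + 20.5)/2 = 50.1/2 = 25.05
Area = √(s(s−a)(s−b)(s−c)) = √(25.05·10.25·10.25·4.55) ≈ √11974.8 ≈ 109.429
r ≈ 109.429/25.05 ≈ 4.36843

r = 4.368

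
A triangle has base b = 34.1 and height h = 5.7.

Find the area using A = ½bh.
A = ½·b·h = ½·34.1·5.7 = ½·194.37 = 97.185

Area = 97.185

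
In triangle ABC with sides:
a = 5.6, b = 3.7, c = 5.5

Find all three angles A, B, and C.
Law of cosines for each angle (a² = 31.36, b² = 13.69, c² = 30.25):
cos(A) = (b² + c² − a²)/(2bc) = (13.69 + 30.25 − 31.36)/(2·3.7·5.5) = 12.58/40.7 ≈ 0.309091  ⇒  A ≈ 71.9955°
cos(B) = (a² + c² − b²)/(2ac) = (31.36 + 30.25 − 13.69)/(2·5.6·5.5) = 47.92/61.6 ≈ 0.777922  ⇒  B ≈ 38.9293°
cos(C) = (a² + b² − c²)/(2ab) = (31.36 + 13.69 − 30.25)/(2·5.6·3.7) = 14.8/41.44 ≈ 0.357143  ⇒  C ≈ 69.0752°
Check: A + B + C ≈ 180°

A = 72°, B = 38.93°, C = 69.08°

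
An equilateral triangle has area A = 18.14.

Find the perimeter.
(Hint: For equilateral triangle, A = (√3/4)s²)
A = (√3/4)s²  ⇒  s² = 4A/√3 = 4·18.14/√3 = 72.56/1.73205 ≈ 41.8925
s ≈ √41.8925 ≈ 6.47244
Perimeter = 3s ≈ 3·6.47244 ≈ 19.4173

Perimeter = 19.42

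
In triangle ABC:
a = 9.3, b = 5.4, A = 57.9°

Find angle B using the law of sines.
a/sin(A) = b/sin(B)  ⇒  sin(B) = b·sin(A)/a = 5.4·sin(57.9°)/9.3
sin(57.9°) ≈ 0.847122
sin(B) ≈ 5.4·0.847122/9.3 ≈ 4.57446/9.3 ≈ 0.491877
B = arcsin(0.491877) ≈ 29.464°
(Since b ≤ a we need B ≤ A, so the obtuse alternative 180° − 29.464° ≈ 150.536° is rejected.)

B = 29.46°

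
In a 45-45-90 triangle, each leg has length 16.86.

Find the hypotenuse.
In a 45-45-90 triangle the sides are in ratio 1 : 1 : √2, so hypotenuse = leg·√2.
Hypotenuse = 16.86·√2 ≈ 16.86·1.41421 ≈ 23.8436

Hypotenuse = 16.86√2 = 23.84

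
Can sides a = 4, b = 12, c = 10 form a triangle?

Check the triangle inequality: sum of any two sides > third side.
a + b vs c: 4 + 12 = 16 > 10  ✓
a + c vs b: 4 + 10 = 14 > 12  ✓
b + c vs a: 12 + 10 = 22 > 4  ✓

Yes, triangle inequality satisfied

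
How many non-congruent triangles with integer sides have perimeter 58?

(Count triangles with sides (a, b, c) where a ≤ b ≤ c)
Let a ≤ b ≤ c with a + b + c = 58. The only binding inequality is a + b > c, i.e. 58 − c > c, so c < 58/2; and c ≥ 58/3 since c is the largest side.
So 20 ≤ c ≤ 28. For each c, b runs from ⌈(58 − c)/2⌉ up to c (then a = 58 − b − c satisfies 1 ≤ a ≤ b automatically), giving c − ⌈(58 − c)/2⌉ + 1 choices.
Summing over c: 2 + 3 + 5 + 6 + 8 + 9 + 11 + 12 + 14 = 70
Check (closed form: nearest integer to p²/48 for even p, (p+3)²/48 for odd p): 58²/48 = 3364/48 ≈ 70.08 → 70

70 triangles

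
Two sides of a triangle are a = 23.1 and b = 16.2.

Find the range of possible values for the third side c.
Triangle inequality: |a − b| < c < a + b
|a − b| = |23.1 − 16.2| = 6.9
a + b = 23.1 + 16.2 = 39.3

6.9 < c < 39.3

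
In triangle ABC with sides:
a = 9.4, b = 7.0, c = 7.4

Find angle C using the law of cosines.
c² = a² + b² − 2ab·cos(C)  ⇒  cos(C) = (a² + b² − c²)/(2ab)
cos(C) = (9.4² + 7.0² − 7.4²)/(2·9.4·7.0) = (88.36 + 49 − 54.76)/131.6 = 82.6/131.6 ≈ 0.62766
C = arccos(0.62766) ≈ 51.1223°

C = 51.12°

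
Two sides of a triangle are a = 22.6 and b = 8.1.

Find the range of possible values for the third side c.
Triangle inequality: |a − b| < c < a + b
|a − b| = |22.6 − 8.1| = 14.5
a + b = 22.6 + 8.1 = 30.7

14.5 < c < 30.7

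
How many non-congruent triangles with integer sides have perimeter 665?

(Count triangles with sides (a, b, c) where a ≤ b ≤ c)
Let a ≤ b ≤ c with a + b + c = 665. The only binding inequality is a + b > c, i.e. 665 − c > c, so c < 665/2; and c ≥ 665/3 since c is the largest side.
So 222 ≤ c ≤ 332. For each c, b runs from ⌈(665 − c)/2⌉ up to c (then a = 665 − b − c satisfies 1 ≤ a ≤ b automatically), giving c − ⌈(665 − c)/2⌉ + 1 choices.
Summing over c: 1 + 3 + 4 + 6 + … + 165 + 166  (111 terms, c = 222, …, 332) = 9296
Check (closed form: nearest integer to p²/48 for even p, (p+3)²/48 for odd p): (665+3)²/48 = 668²/48 = 446224/48 ≈ 9296.33 → 9296

9296 triangles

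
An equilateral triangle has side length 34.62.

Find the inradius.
r = Area/s with s the semi-perimeter.
Area = (√3/4)·34.62² = (√3/4)·1198.5444 ≈ 0.433013·1198.5444 ≈ 518.985
s = 3·34.62/2 = 51.93
r ≈ 518.985/51.93 ≈ 9.99393
(Equivalently r = side/(2√3) = 34.62/3.4641 ≈ 9.99393.)

r = 9.994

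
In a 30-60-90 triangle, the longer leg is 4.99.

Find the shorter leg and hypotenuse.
In a 30-60-90 triangle the sides are in ratio 1 : √3 : 2, so short leg = long leg/√3 and hypotenuse = 2·(short leg).
Short leg = 4.99/√3 ≈ 4.99/1.73205 ≈ 2.88098
Hypotenuse = 2·2.88098 ≈ 5.76196

Short leg = 2.881, Hypotenuse = 5.762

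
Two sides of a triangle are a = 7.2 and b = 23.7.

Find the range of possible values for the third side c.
Triangle inequality: |a − b| < c < a + b
|a − b| = |7.2 − 23.7| = 16.5
a + b = 7.2 + 23.7 = 30.9

16.5 < c < 30.9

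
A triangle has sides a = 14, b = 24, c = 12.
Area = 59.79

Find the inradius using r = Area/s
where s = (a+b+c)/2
s = (14 + 24 + 12)/2 = 50/2 = 25
r = Area/s = 59.79/25 ≈ 2.3916

r = 2.392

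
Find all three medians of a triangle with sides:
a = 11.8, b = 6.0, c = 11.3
Median formula: m_a = ½√(2b² + 2c² − a²) (and cyclically). a² = 139.24, b² = 36, c² = 127.69.
m_a = ½√(2·36 + 2·127.69 − 139.24) = ½√188.14 ≈ ½·13.7164 ≈ 6.85821
m_b = ½√(2·139.24 + 2·127.69 − 36) = ½√497.86 ≈ ½·22.3128 ≈ 11.1564
m_c = ½√(2·139.24 + 2·36 − 127.69) = ½√222.79 ≈ ½·14.9262 ≈ 7.46308

m_a = 6.858, m_b = 11.16, m_c = 7.463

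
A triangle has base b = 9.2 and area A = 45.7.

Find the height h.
A = ½·b·h  ⇒  h = 2A/b = 2·45.7/9.2 = 91.4/9.2 ≈ 9.93478

h = 9.935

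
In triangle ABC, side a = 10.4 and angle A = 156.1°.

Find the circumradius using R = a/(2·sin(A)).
R = a/(2·sin(A)) = 10.4/(2·sin(156.1°))
sin(156.1°) ≈ 0.405142
R ≈ 10.4/(2·0.405142) = 10.4/0.810283 ≈ 12.835

R = 12.84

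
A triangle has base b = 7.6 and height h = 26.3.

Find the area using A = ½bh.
A = ½·b·h = ½·7.6·26.3 = ½·199.88 = 99.94

Area = 99.94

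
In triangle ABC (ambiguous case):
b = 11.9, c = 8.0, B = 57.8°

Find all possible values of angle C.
b/sin(B) = c/sin(C)  ⇒  sin(C) = c·sin(B)/b = 8.0·sin(57.8°)/11.9
sin(57.8°) ≈ 0.846193
sin(C) ≈ 8.0·0.846193/11.9 ≈ 6.76955/11.9 ≈ 0.568869
Candidate 1: C₁ = arcsin(0.568869) ≈ 34.6714°  →  A = 180° − 57.8° − 34.6714° ≈ 87.5286° > 0, valid
Candidate 2: C₂ = 180° − C₁ ≈ 145.329°  →  A = 180° − 57.8° − 145.329° ≈ -23.1286° ≤ 0, not a valid triangle

C = 34.67° (one solution)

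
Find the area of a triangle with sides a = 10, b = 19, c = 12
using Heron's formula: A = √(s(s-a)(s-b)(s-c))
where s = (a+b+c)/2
s = (10 + 19 + 12)/2 = 41/2 = 20.5
s − a = 10.5, s − b = 1.5, s − c = 8.5
s(s−a)(s−b)(s−c) = 20.5·10.5·1.5·8.5 = 2744.4375
Area = √2744.4375 ≈ 52.3874

s = 20.5, Area = 52.39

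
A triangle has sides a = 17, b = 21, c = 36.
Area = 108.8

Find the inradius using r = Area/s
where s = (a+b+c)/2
s = (17 + 21 + 36)/2 = 74/2 = 37
r = Area/s = 108.8/37 ≈ 2.94054

r = 2.941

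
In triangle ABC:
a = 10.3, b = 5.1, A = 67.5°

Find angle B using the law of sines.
a/sin(A) = b/sin(B)  ⇒  sin(B) = b·sin(A)/a = 5.1·sin(67.5°)/10.3
sin(67.5°) ≈ 0.92388
sin(B) ≈ 5.1·0.92388/10.3 ≈ 4.71179/10.3 ≈ 0.457455
B = arcsin(0.457455) ≈ 27.223°
(Since b ≤ a we need B ≤ A, so the obtuse alternative 180° − 27.223° ≈ 152.777° is rejected.)

B = 27.22°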